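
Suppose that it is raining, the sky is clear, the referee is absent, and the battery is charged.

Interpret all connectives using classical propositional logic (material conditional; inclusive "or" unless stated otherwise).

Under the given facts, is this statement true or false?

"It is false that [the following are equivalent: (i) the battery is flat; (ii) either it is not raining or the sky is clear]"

True.

Let W = "the battery is charged" (T), L = "it is raining" (T), H = "the sky is overcast" (F).
Formalization: ~(~W <-> (~L | ~H))

~W = ~T = F
~L = ~T = F
~H = ~F = T
~L | ~H = F | T = T
~W <-> (~L | ~H) = F <-> T = F
~(~W <-> (~L | ~H)) = ~F = T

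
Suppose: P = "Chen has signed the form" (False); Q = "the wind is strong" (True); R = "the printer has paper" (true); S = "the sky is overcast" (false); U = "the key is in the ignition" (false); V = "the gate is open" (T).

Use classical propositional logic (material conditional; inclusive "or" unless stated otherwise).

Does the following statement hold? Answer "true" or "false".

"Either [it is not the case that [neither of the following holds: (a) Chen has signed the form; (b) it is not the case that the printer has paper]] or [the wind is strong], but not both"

True

This is ¬(P ↓ ¬R) ⊕ Q.

¬R = ¬T = F
P ↓ ¬R = F ↓ F = T
¬(P ↓ ¬R) = ¬T = F
¬(P ↓ ¬R) ⊕ Q = F ⊕ T = T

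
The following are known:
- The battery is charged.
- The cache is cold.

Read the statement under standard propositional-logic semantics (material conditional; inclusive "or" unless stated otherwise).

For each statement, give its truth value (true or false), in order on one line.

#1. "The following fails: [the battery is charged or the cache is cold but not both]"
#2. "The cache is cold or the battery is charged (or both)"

Let P = "the battery is charged" (T), Q = "the cache is warm" (F).

#1: In symbols: ~(P xor ~Q)

~Q = ~F = T
P xor ~Q = T xor T = F
~(P xor ~Q) = ~F = T
Hence #1 is true.

#2: In symbols: ~Q | P

~Q = ~F = T
~Q | P = T | T = T
Thus #2 is true.

#1 true, #2 true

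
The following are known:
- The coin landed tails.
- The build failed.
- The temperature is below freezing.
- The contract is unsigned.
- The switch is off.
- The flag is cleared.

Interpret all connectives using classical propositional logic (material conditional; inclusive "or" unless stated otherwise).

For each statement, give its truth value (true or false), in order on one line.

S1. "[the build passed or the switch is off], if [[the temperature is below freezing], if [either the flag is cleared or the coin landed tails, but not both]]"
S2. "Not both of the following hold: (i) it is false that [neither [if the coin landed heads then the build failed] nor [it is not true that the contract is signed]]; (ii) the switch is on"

S1 true / S2 true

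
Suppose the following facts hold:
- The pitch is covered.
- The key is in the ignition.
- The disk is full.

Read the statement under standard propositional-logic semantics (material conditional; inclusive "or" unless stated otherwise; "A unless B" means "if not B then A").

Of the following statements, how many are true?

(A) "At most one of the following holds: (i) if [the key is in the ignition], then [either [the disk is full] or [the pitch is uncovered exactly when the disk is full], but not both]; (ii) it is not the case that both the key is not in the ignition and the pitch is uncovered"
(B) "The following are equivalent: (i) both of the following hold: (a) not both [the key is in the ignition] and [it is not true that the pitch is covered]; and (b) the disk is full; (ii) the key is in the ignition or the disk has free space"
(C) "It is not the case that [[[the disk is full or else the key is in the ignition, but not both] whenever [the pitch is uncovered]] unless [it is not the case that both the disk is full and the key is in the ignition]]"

1

Let U = "the key is in the ignition" (T), H = "the disk is full" (T), N = "the pitch is covered" (T).

(A): This is (U → (H ⊕ (¬N ↔ H))) ↑ (¬U ↑ ¬N).

¬N = ¬T = F
¬N ↔ H = F ↔ T = F
H ⊕ (¬N ↔ H) = T ⊕ F = T
U → (H ⊕ (¬N ↔ H)) = T → T = T
¬U = ¬T = F
¬N = ¬T = F
¬U ↑ ¬N = F ↑ F = T
(U → (H ⊕ (¬N ↔ H))) ↑ (¬U ↑ ¬N) = T ↑ T = F
Hence (A) is false.

(B): Formalization: ((U ↑ ¬N) ∧ H) ↔ (U ∨ ¬H)

¬N = ¬T = F
U ↑ ¬N = T ↑ F = T
(U ↑ ¬N) ∧ H = T ∧ T = T
¬H = ¬T = F
U ∨ ¬H = T ∨ F = T
((U ↑ ¬N) ∧ H) ↔ (U ∨ ¬H) = T ↔ T = T
Thus (B) is true.

(C): This is ¬((¬N → (H ⊕ U)) ∨ (H ↑ U)).

¬N = ¬T = F
H ⊕ U = T ⊕ T = F
¬N → (H ⊕ U) = F → F = T
H ↑ U = T ↑ T = F
(¬N → (H ⊕ U)) ∨ (H ↑ U) = T ∨ F = T
¬((¬N → (H ⊕ U)) ∨ (H ↑ U)) = ¬T = F
Thus (C) is false.

True statements: 1.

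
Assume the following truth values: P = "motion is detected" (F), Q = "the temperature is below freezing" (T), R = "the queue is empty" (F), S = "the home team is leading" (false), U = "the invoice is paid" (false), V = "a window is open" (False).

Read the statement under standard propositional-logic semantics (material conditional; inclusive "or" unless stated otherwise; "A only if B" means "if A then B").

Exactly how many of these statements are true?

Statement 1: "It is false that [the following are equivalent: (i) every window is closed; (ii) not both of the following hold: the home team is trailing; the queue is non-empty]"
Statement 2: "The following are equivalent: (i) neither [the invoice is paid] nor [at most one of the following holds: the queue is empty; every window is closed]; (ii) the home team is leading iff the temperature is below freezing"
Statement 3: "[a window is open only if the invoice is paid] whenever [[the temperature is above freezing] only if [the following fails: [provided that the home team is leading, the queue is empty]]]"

Statement 1: In symbols: ~(~V <-> (~S nand ~R))

~V = ~F = T
~S = ~F = T
~R = ~F = T
~S nand ~R = T nand T = F
~V <-> (~S nand ~R) = T <-> F = F
~(~V <-> (~S nand ~R)) = ~F = T
Thus Statement 1 is true.

Statement 2: This is (U nor (R nand ~V)) <-> (S <-> Q).

~V = ~F = T
R nand ~V = F nand T = T
U nor (R nand ~V) = F nor T = F
S <-> Q = F <-> T = F
(U nor (R nand ~V)) <-> (S <-> Q) = F <-> F = T
Thus Statement 2 is true.

Statement 3: In symbols: (~Q -> ~(S -> R)) -> (V -> U)

~Q = ~T = F
S -> R = F -> F = T
~(S -> R) = ~T = F
~Q -> ~(S -> R) = F -> F = T
V -> U = F -> F = T
(~Q -> ~(S -> R)) -> (V -> U) = T -> T = T
So Statement 3 is true.

3 of the 3 statements are true (Statement 1, Statement 2, Statement 3).

3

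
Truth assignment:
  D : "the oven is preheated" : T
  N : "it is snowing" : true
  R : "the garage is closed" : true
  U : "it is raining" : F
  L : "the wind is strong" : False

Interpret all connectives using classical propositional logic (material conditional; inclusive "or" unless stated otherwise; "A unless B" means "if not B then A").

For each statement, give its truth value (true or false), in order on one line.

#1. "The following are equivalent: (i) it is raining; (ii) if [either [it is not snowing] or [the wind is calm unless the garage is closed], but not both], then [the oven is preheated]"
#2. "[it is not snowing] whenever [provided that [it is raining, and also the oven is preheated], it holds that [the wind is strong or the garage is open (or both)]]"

#1 false / #2 false

#1: In symbols: U <-> ((~N xor (~L | R)) -> D)

~N = ~T = F
~L = ~F = T
~L | R = T | T = T
~N xor (~L | R) = F xor T = T
(~N xor (~L | R)) -> D = T -> T = T
U <-> ((~N xor (~L | R)) -> D) = F <-> T = F
Hence #1 is false.

#2: Formalization: ((U & D) -> (L | ~R)) -> ~N

U & D = F & T = F
~R = ~T = F
L | ~R = F | F = F
(U & D) -> (L | ~R) = F -> F = T
~N = ~T = F
((U & D) -> (L | ~R)) -> ~N = T -> F = F
So #2 is false.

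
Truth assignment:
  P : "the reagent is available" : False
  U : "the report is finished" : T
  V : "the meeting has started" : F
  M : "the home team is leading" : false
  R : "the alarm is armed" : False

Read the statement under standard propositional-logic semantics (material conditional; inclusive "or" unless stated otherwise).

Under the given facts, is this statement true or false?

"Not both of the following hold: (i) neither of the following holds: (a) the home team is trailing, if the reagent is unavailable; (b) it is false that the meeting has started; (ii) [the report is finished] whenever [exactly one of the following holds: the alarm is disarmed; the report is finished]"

True

Parsed as ((¬P → ¬M) ↓ ¬V) ↑ ((¬R ⊕ U) → U)

¬P = ¬F = T
¬M = ¬F = T
¬P → ¬M = T → T = T
¬V = ¬F = T
(¬P → ¬M) ↓ ¬V = T ↓ T = F
¬R = ¬F = T
¬R ⊕ U = T ⊕ T = F
(¬R ⊕ U) → U = F → T = T
((¬P → ¬M) ↓ ¬V) ↑ ((¬R ⊕ U) → U) = F ↑ T = T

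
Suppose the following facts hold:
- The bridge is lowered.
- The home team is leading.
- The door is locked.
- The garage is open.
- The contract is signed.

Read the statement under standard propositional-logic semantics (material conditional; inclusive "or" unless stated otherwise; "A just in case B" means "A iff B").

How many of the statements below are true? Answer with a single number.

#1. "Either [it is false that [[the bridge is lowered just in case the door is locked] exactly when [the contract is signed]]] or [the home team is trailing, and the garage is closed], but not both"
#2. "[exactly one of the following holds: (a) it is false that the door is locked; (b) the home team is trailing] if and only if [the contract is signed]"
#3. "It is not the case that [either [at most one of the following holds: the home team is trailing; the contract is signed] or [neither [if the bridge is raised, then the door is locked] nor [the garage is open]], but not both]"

Let D = "the bridge is raised" (F), U = "the door is locked" (T), Q = "the contract is signed" (T), V = "the home team is leading" (T), H = "the garage is closed" (F).

#1: In symbols: ¬((¬D ↔ U) ↔ Q) ⊕ (¬V ∧ H)

¬D = ¬F = T
¬D ↔ U = T ↔ T = T
(¬D ↔ U) ↔ Q = T ↔ T = T
¬((¬D ↔ U) ↔ Q) = ¬T = F
¬V = ¬T = F
¬V ∧ H = F ∧ F = F
¬((¬D ↔ U) ↔ Q) ⊕ (¬V ∧ H) = F ⊕ F = F
So #1 is false.

#2: Parsed as (¬U ⊕ ¬V) ↔ Q

¬U = ¬T = F
¬V = ¬T = F
¬U ⊕ ¬V = F ⊕ F = F
(¬U ⊕ ¬V) ↔ Q = F ↔ T = F
Thus #2 is false.

#3: Parsed as ¬((¬V ↑ Q) ⊕ ((D → U) ↓ ¬H))

¬V = ¬T = F
¬V ↑ Q = F ↑ T = T
D → U = F → T = T
¬H = ¬F = T
(D → U) ↓ ¬H = T ↓ T = F
(¬V ↑ Q) ⊕ ((D → U) ↓ ¬H) = T ⊕ F = T
¬((¬V ↑ Q) ⊕ ((D → U) ↓ ¬H)) = ¬T = F
Thus #3 is false.

True statements: 0 (none).

0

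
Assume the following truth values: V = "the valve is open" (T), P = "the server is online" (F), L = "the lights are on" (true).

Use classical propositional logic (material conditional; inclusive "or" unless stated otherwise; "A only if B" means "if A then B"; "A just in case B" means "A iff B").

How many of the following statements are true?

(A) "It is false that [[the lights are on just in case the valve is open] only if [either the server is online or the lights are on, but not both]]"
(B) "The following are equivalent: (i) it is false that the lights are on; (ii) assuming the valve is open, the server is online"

1

(A): In symbols: ~((L <-> V) -> (P xor L))

L <-> V = T <-> T = T
P xor L = F xor T = T
(L <-> V) -> (P xor L) = T -> T = T
~((L <-> V) -> (P xor L)) = ~T = F
Thus (A) is false.

(B): This is ~L <-> (V -> P).

~L = ~T = F
V -> P = T -> F = F
~L <-> (V -> P) = F <-> F = T
Thus (B) is true.

Count: 1.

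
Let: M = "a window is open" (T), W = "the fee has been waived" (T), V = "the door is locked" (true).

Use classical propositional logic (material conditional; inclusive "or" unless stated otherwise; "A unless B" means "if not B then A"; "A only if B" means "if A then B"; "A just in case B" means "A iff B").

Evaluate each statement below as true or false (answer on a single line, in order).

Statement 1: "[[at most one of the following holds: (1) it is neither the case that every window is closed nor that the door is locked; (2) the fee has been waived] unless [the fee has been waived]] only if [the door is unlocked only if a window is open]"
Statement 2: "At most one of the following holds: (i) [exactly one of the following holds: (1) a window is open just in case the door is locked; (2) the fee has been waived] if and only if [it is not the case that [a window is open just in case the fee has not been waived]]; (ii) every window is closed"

Statement 1 true; Statement 2 true

Statement 1: In symbols: (((not M nor V) nand W) or W) -> (not V -> M)

not M = not True = False
not M nor V = False nor True = False
(not M nor V) nand W = False nand True = True
((not M nor V) nand W) or W = True or True = True
not V = not True = False
not V -> M = False -> True = True
(((not M nor V) nand W) or W) -> (not V -> M) = True -> True = True
Thus Statement 1 is true.

Statement 2: Formalization: (((M iff V) xor W) iff not (M iff not W)) nand not M

M iff V = True iff True = True
(M iff V) xor W = True xor True = False
not W = not True = False
M iff not W = True iff False = False
not (M iff not W) = not False = True
((M iff V) xor W) iff not (M iff not W) = False iff True = False
not M = not True = False
(((M iff V) xor W) iff not (M iff not W)) nand not M = False nand False = True
Thus Statement 2 is true.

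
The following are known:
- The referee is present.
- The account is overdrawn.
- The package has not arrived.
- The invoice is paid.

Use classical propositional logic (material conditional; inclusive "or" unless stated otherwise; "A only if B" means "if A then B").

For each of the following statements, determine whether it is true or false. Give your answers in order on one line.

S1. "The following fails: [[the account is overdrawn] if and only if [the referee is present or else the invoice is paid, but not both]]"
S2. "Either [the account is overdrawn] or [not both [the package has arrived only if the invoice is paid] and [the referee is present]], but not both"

Let Q = "the account is overdrawn" (T), M = "the referee is present" (T), D = "the invoice is paid" (T), P = "the package has arrived" (F).

S1: This is ¬(Q ↔ (M ⊕ D)).

M ⊕ D = T ⊕ T = F
Q ↔ (M ⊕ D) = T ↔ F = F
¬(Q ↔ (M ⊕ D)) = ¬F = T
So S1 is true.

S2: Parsed as Q ⊕ ((P → D) ↑ M)

P → D = F → T = T
(P → D) ↑ M = T ↑ T = F
Q ⊕ ((P → D) ↑ M) = T ⊕ F = T
So S2 is true.

S1 True, S2 True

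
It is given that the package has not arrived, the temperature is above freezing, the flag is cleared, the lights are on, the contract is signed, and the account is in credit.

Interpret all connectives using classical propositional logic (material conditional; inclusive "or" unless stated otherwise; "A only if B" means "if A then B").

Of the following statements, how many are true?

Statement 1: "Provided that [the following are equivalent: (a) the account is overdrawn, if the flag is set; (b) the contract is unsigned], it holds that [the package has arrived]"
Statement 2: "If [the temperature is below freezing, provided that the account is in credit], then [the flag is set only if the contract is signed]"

Let R = "the flag is set" (F), V = "the account is overdrawn" (F), U = "the contract is signed" (T), P = "the package has arrived" (F), Q = "the temperature is below freezing" (F).

Statement 1: In symbols: ((R → V) ↔ ¬U) → P

R → V = F → F = T
¬U = ¬T = F
(R → V) ↔ ¬U = T ↔ F = F
((R → V) ↔ ¬U) → P = F → F = T
So Statement 1 is true.

Statement 2: Parsed as (¬V → Q) → (R → U)

¬V = ¬F = T
¬V → Q = T → F = F
R → U = F → T = T
(¬V → Q) → (R → U) = F → T = T
Hence Statement 2 is true.

True statements: 2.

2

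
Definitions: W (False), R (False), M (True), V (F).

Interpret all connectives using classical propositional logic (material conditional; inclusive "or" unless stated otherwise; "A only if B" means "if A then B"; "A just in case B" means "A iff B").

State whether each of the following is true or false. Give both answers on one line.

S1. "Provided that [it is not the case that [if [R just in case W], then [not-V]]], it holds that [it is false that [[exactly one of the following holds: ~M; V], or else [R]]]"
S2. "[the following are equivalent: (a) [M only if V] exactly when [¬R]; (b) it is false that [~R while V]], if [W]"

S1 T; S2 T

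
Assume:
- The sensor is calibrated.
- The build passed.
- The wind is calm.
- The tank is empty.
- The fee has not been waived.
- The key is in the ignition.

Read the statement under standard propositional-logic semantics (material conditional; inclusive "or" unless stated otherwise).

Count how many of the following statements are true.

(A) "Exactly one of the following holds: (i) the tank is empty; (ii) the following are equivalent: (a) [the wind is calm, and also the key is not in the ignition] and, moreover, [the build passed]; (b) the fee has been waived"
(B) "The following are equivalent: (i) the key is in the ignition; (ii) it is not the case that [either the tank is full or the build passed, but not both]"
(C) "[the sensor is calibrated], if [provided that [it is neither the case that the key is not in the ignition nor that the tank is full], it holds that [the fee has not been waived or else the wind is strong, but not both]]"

1

Let D = "the tank is full" (False), N = "the wind is strong" (False), U = "the key is in the ignition" (True), H = "the build passed" (True), L = "the fee has been waived" (False), V = "the sensor is calibrated" (True).

(A): In symbols: not D xor (((not N and not U) and H) iff L)

not D = not False = True
not N = not False = True
not U = not True = False
not N and not U = True and False = False
(not N and not U) and H = False and True = False
((not N and not U) and H) iff L = False iff False = True
not D xor (((not N and not U) and H) iff L) = True xor True = False
Thus (A) is false.

(B): In symbols: U iff not (D xor H)

D xor H = False xor True = True
not (D xor H) = not True = False
U iff not (D xor H) = True iff False = False
Hence (B) is false.

(C): Parsed as ((not U nor D) -> (not L xor N)) -> V

not U = not True = False
not U nor D = False nor False = True
not L = not False = True
not L xor N = True xor False = True
(not U nor D) -> (not L xor N) = True -> True = True
((not U nor D) -> (not L xor N)) -> V = True -> True = True
So (C) is true.

True statements: 1.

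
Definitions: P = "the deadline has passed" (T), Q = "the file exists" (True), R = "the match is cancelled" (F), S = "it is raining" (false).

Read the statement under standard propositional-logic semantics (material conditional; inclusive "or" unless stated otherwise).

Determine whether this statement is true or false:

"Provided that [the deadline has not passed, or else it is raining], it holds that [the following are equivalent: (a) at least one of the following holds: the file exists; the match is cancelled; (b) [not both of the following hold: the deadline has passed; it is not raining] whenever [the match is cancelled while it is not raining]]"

true

This is (~P | S) -> ((Q | R) <-> ((R & ~S) -> (P nand ~S))).

~P = ~T = F
~P | S = F | F = F
Q | R = T | F = T
~S = ~F = T
R & ~S = F & T = F
~S = ~F = T
P nand ~S = T nand T = F
(R & ~S) -> (P nand ~S) = F -> F = T
(Q | R) <-> ((R & ~S) -> (P nand ~S)) = T <-> T = T
(~P | S) -> ((Q | R) <-> ((R & ~S) -> (P nand ~S))) = F -> T = T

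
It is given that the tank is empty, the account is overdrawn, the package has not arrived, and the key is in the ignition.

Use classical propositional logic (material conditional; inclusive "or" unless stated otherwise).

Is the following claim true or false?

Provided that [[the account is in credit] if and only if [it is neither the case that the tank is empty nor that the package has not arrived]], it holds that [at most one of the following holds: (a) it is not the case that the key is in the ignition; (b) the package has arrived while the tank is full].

Let S = "the account is overdrawn" (True), V = "the tank is full" (False), L = "the package has arrived" (False), G = "the key is in the ignition" (True).
This is (not S iff (not V nor not L)) -> (not G nand (L and V)).

not S = not True = False
not V = not False = True
not L = not False = True
not V nor not L = True nor True = False
not S iff (not V nor not L) = False iff False = True
not G = not True = False
L and V = False and False = False
not G nand (L and V) = False nand False = True
(not S iff (not V nor not L)) -> (not G nand (L and V)) = True -> True = True

true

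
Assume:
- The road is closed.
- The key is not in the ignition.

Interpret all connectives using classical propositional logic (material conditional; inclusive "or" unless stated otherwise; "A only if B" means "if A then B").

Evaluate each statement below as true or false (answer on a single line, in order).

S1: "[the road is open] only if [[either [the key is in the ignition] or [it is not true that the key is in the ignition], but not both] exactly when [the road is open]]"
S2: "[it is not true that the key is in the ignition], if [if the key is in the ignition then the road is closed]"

Let S = "the road is closed" (T), W = "the key is in the ignition" (F).

S1: In symbols: ¬S → ((W ⊕ ¬W) ↔ ¬S)

¬S = ¬T = F
¬W = ¬F = T
W ⊕ ¬W = F ⊕ T = T
¬S = ¬T = F
(W ⊕ ¬W) ↔ ¬S = T ↔ F = F
¬S → ((W ⊕ ¬W) ↔ ¬S) = F → F = T
Thus S1 is true.

S2: In symbols: (W → S) → ¬W

W → S = F → T = T
¬W = ¬F = T
(W → S) → ¬W = T → T = T
So S2 is true.

S1 T, S2 T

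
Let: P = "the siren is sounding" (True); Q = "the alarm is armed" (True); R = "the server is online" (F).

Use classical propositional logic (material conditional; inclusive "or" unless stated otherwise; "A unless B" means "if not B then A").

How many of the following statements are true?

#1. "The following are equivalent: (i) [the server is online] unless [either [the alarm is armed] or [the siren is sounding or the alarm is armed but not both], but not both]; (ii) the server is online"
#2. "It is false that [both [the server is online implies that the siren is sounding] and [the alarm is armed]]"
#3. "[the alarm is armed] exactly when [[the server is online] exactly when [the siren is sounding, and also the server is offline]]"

#1: This is (R | (Q xor (P xor Q))) <-> R.

P xor Q = T xor T = F
Q xor (P xor Q) = T xor F = T
R | (Q xor (P xor Q)) = F | T = T
(R | (Q xor (P xor Q))) <-> R = T <-> F = F
So #1 is false.

#2: This is ~((R -> P) & Q).

R -> P = F -> T = T
(R -> P) & Q = T & T = T
~((R -> P) & Q) = ~T = F
Hence #2 is false.

#3: In symbols: Q <-> (R <-> (P & ~R))

~R = ~F = T
P & ~R = T & T = T
R <-> (P & ~R) = F <-> T = F
Q <-> (R <-> (P & ~R)) = T <-> F = F
Hence #3 is false.

True statements: 0 (none).

0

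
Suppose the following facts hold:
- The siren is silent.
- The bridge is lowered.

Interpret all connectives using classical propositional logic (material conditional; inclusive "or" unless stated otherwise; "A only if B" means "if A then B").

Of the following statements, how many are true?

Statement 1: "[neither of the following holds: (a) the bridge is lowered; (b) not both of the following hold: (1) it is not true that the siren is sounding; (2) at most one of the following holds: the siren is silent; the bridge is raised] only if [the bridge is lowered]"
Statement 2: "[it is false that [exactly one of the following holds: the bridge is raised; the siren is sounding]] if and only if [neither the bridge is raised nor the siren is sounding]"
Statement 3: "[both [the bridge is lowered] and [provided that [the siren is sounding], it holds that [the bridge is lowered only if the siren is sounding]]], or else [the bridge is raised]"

Let Q = "the bridge is raised" (F), P = "the siren is sounding" (F).

Statement 1: Formalization: (¬Q ↓ (¬P ↑ (¬P ↑ Q))) → ¬Q

¬Q = ¬F = T
¬P = ¬F = T
¬P = ¬F = T
¬P ↑ Q = T ↑ F = T
¬P ↑ (¬P ↑ Q) = T ↑ T = F
¬Q ↓ (¬P ↑ (¬P ↑ Q)) = T ↓ F = F
¬Q = ¬F = T
(¬Q ↓ (¬P ↑ (¬P ↑ Q))) → ¬Q = F → T = T
Hence Statement 1 is true.

Statement 2: This is ¬(Q ⊕ P) ↔ (Q ↓ P).

Q ⊕ P = F ⊕ F = F
¬(Q ⊕ P) = ¬F = T
Q ↓ P = F ↓ F = T
¬(Q ⊕ P) ↔ (Q ↓ P) = T ↔ T = T
Hence Statement 2 is true.

Statement 3: This is (¬Q ∧ (P → (¬Q → P))) ∨ Q.

¬Q = ¬F = T
¬Q = ¬F = T
¬Q → P = T → F = F
P → (¬Q → P) = F → F = T
¬Q ∧ (P → (¬Q → P)) = T ∧ T = T
(¬Q ∧ (P → (¬Q → P))) ∨ Q = T ∨ F = T
Thus Statement 3 is true.

3 of the 3 statements are true.

3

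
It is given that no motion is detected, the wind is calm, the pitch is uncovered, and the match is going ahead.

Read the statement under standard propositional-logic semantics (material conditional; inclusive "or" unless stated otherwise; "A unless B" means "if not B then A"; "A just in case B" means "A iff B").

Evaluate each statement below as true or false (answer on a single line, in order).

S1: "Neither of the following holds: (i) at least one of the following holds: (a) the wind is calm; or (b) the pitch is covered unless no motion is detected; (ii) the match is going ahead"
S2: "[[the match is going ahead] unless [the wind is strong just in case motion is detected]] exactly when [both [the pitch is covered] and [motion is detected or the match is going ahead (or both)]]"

S1 false, S2 false

Let P = "the wind is strong" (False), V = "the pitch is covered" (False), N = "motion is detected" (False), L = "the match is cancelled" (False).

S1: Parsed as (not P or (V or not N)) nor not L

not P = not False = True
not N = not False = True
V or not N = False or True = True
not P or (V or not N) = True or True = True
not L = not False = True
(not P or (V or not N)) nor not L = True nor True = False
Hence S1 is false.

S2: Parsed as (not L or (P iff N)) iff (V and (N or not L))

not L = not False = True
P iff N = False iff False = True
not L or (P iff N) = True or True = True
not L = not False = True
N or not L = False or True = True
V and (N or not L) = False and True = False
(not L or (P iff N)) iff (V and (N or not L)) = True iff False = False
Thus S2 is false.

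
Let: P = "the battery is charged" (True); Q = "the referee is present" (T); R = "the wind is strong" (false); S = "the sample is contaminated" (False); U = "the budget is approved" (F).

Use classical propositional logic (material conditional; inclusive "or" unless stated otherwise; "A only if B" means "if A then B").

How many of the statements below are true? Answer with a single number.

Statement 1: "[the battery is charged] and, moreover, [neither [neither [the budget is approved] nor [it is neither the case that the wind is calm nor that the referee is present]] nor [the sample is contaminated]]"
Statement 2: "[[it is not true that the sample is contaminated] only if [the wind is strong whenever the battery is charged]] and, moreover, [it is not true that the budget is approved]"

Statement 1: Formalization: P ∧ ((U ↓ (¬R ↓ Q)) ↓ S)

¬R = ¬F = T
¬R ↓ Q = T ↓ T = F
U ↓ (¬R ↓ Q) = F ↓ F = T
(U ↓ (¬R ↓ Q)) ↓ S = T ↓ F = F
P ∧ ((U ↓ (¬R ↓ Q)) ↓ S) = T ∧ F = F
Hence Statement 1 is false.

Statement 2: Parsed as (¬S → (P → R)) ∧ ¬U

¬S = ¬F = T
P → R = T → F = F
¬S → (P → R) = T → F = F
¬U = ¬F = T
(¬S → (P → R)) ∧ ¬U = F ∧ T = F
Hence Statement 2 is false.

0 of the 2 statements are true (none).

0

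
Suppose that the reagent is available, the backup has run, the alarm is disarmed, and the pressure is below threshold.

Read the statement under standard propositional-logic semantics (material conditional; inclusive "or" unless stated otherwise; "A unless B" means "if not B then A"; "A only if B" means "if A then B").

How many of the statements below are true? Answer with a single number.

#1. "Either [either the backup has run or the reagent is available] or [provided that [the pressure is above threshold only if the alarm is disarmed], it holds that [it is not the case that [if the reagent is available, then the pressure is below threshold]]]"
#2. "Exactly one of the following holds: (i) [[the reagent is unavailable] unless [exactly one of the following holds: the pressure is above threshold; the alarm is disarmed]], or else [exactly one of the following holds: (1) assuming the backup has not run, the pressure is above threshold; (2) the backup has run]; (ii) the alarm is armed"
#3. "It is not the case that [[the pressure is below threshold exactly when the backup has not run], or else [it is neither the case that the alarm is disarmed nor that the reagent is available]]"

Let U = "the backup has run" (T), N = "the reagent is available" (T), W = "the pressure is above threshold" (F), G = "the alarm is armed" (F).

#1: This is (U ∨ N) ∨ ((W → ¬G) → ¬(N → ¬W)).

U ∨ N = T ∨ T = T
¬G = ¬F = T
W → ¬G = F → T = T
¬W = ¬F = T
N → ¬W = T → T = T
¬(N → ¬W) = ¬T = F
(W → ¬G) → ¬(N → ¬W) = T → F = F
(U ∨ N) ∨ ((W → ¬G) → ¬(N → ¬W)) = T ∨ F = T
So #1 is true.

#2: Parsed as ((¬N ∨ (W ⊕ ¬G)) ∨ ((¬U → W) ⊕ U)) ⊕ G

¬N = ¬T = F
¬G = ¬F = T
W ⊕ ¬G = F ⊕ T = T
¬N ∨ (W ⊕ ¬G) = F ∨ T = T
¬U = ¬T = F
¬U → W = F → F = T
(¬U → W) ⊕ U = T ⊕ T = F
(¬N ∨ (W ⊕ ¬G)) ∨ ((¬U → W) ⊕ U) = T ∨ F = T
((¬N ∨ (W ⊕ ¬G)) ∨ ((¬U → W) ⊕ U)) ⊕ G = T ⊕ F = T
Hence #2 is true.

#3: This is ¬((¬W ↔ ¬U) ∨ (¬G ↓ N)).

¬W = ¬F = T
¬U = ¬T = F
¬W ↔ ¬U = T ↔ F = F
¬G = ¬F = T
¬G ↓ N = T ↓ T = F
(¬W ↔ ¬U) ∨ (¬G ↓ N) = F ∨ F = F
¬((¬W ↔ ¬U) ∨ (¬G ↓ N)) = ¬F = T
So #3 is true.

Count: 3.

3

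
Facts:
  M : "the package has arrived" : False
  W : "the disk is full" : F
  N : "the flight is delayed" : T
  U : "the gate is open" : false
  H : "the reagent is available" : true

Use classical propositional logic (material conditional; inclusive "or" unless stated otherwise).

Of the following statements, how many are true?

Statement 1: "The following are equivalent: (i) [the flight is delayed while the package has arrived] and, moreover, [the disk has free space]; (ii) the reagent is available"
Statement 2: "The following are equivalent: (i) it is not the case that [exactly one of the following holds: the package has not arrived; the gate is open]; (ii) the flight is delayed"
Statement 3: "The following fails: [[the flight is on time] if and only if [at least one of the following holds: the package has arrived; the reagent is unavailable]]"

Statement 1: Formalization: ((N & M) & ~W) <-> H

N & M = T & F = F
~W = ~F = T
(N & M) & ~W = F & T = F
((N & M) & ~W) <-> H = F <-> T = F
So Statement 1 is false.

Statement 2: Formalization: ~(~M xor U) <-> N

~M = ~F = T
~M xor U = T xor F = T
~(~M xor U) = ~T = F
~(~M xor U) <-> N = F <-> T = F
So Statement 2 is false.

Statement 3: In symbols: ~(~N <-> (M | ~H))

~N = ~T = F
~H = ~T = F
M | ~H = F | F = F
~N <-> (M | ~H) = F <-> F = T
~(~N <-> (M | ~H)) = ~T = F
Thus Statement 3 is false.

0 of the 3 statements are true (none).

0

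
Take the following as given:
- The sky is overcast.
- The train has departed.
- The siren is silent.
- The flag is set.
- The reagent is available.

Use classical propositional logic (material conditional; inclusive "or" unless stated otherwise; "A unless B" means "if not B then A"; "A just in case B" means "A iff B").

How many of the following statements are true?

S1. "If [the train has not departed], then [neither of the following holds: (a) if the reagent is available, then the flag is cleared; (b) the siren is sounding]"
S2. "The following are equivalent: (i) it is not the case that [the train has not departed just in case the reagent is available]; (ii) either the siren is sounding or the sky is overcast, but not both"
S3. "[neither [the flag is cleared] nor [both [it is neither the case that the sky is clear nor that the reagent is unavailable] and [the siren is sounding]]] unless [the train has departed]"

3

Let Q = "the train has departed" (T), U = "the reagent is available" (T), S = "the flag is set" (T), R = "the siren is sounding" (F), P = "the sky is overcast" (T).

S1: This is ~Q -> ((U -> ~S) nor R).

~Q = ~T = F
~S = ~T = F
U -> ~S = T -> F = F
(U -> ~S) nor R = F nor F = T
~Q -> ((U -> ~S) nor R) = F -> T = T
Thus S1 is true.

S2: In symbols: ~(~Q <-> U) <-> (R xor P)

~Q = ~T = F
~Q <-> U = F <-> T = F
~(~Q <-> U) = ~F = T
R xor P = F xor T = T
~(~Q <-> U) <-> (R xor P) = T <-> T = T
Thus S2 is true.

S3: Parsed as (~S nor ((~P nor ~U) & R)) | Q

~S = ~T = F
~P = ~T = F
~U = ~T = F
~P nor ~U = F nor F = T
(~P nor ~U) & R = T & F = F
~S nor ((~P nor ~U) & R) = F nor F = T
(~S nor ((~P nor ~U) & R)) | Q = T | T = T
Thus S3 is true.

Count: 3.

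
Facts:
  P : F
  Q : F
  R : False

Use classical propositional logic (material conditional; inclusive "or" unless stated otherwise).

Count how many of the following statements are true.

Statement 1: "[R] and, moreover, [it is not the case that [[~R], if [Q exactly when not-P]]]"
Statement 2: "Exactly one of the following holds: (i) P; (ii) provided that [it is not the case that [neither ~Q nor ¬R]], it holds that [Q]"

Statement 1: Formalization: R and not ((Q iff not P) -> not R)

not P = not False = True
Q iff not P = False iff True = False
not R = not False = True
(Q iff not P) -> not R = False -> True = True
not ((Q iff not P) -> not R) = not True = False
R and not ((Q iff not P) -> not R) = False and False = False
Thus Statement 1 is false.

Statement 2: Parsed as P xor (not (not Q nor not R) -> Q)

not Q = not False = True
not R = not False = True
not Q nor not R = True nor True = False
not (not Q nor not R) = not False = True
not (not Q nor not R) -> Q = True -> False = False
P xor (not (not Q nor not R) -> Q) = False xor False = False
Thus Statement 2 is false.

0 of the 2 statements are true (none).

0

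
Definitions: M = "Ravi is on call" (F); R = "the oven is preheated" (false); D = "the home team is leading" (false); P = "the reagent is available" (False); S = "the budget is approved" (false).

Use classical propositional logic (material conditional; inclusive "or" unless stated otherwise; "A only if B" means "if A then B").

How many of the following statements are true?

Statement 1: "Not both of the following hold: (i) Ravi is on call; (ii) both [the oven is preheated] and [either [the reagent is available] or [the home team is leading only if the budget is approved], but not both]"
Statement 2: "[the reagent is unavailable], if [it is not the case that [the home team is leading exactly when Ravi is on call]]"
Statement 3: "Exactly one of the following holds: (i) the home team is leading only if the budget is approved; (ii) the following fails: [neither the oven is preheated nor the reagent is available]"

3

Statement 1: Formalization: M nand (R and (P xor (D -> S)))

D -> S = False -> False = True
P xor (D -> S) = False xor True = True
R and (P xor (D -> S)) = False and True = False
M nand (R and (P xor (D -> S))) = False nand False = True
Hence Statement 1 is true.

Statement 2: Parsed as not (D iff M) -> not P

D iff M = False iff False = True
not (D iff M) = not True = False
not P = not False = True
not (D iff M) -> not P = False -> True = True
Thus Statement 2 is true.

Statement 3: This is (D -> S) xor not (R nor P).

D -> S = False -> False = True
R nor P = False nor False = True
not (R nor P) = not True = False
(D -> S) xor not (R nor P) = True xor False = True
Thus Statement 3 is true.

True statements: 3 (Statement 1, Statement 2, Statement 3).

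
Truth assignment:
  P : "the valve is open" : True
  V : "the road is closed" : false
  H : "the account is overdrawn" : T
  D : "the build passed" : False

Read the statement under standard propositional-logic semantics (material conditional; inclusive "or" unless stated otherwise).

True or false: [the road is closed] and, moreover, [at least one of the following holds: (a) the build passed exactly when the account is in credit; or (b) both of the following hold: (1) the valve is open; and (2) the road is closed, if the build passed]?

Values: V=F, D=F, H=T, P=T.
Parsed as V & ((D <-> ~H) | (P & (D -> V)))

~H = ~T = F
D <-> ~H = F <-> F = T
D -> V = F -> F = T
P & (D -> V) = T & T = T
(D <-> ~H) | (P & (D -> V)) = T | T = T
V & ((D <-> ~H) | (P & (D -> V))) = F & T = F

False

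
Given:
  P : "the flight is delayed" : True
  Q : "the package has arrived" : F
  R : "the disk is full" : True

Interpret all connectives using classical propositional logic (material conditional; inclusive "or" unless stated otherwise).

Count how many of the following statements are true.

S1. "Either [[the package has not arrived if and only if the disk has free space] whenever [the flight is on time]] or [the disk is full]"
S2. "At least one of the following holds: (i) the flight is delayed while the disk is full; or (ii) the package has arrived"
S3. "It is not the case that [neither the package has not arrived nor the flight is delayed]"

S1: In symbols: (not P -> (not Q iff not R)) or R

not P = not True = False
not Q = not False = True
not R = not True = False
not Q iff not R = True iff False = False
not P -> (not Q iff not R) = False -> False = True
(not P -> (not Q iff not R)) or R = True or True = True
Hence S1 is true.

S2: Parsed as (P and R) or Q

P and R = True and True = True
(P and R) or Q = True or False = True
Hence S2 is true.

S3: In symbols: not (not Q nor P)

not Q = not False = True
not Q nor P = True nor True = False
not (not Q nor P) = not False = True
Thus S3 is true.

True statements: 3 (S1, S2, S3).

3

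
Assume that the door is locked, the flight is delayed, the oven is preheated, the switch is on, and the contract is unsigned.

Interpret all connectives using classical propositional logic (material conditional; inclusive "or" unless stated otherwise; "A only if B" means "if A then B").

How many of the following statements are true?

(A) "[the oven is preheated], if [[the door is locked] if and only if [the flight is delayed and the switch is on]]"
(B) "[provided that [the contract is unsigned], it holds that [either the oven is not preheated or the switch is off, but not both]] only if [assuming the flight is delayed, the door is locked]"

Let W = "the door is locked" (T), M = "the flight is delayed" (T), R = "the switch is on" (T), S = "the oven is preheated" (T), K = "the contract is signed" (F).

(A): This is (W ↔ (M ∧ R)) → S.

M ∧ R = T ∧ T = T
W ↔ (M ∧ R) = T ↔ T = T
(W ↔ (M ∧ R)) → S = T → T = T
Hence (A) is true.

(B): Formalization: (¬K → (¬S ⊕ ¬R)) → (M → W)

¬K = ¬F = T
¬S = ¬T = F
¬R = ¬T = F
¬S ⊕ ¬R = F ⊕ F = F
¬K → (¬S ⊕ ¬R) = T → F = F
M → W = T → T = T
(¬K → (¬S ⊕ ¬R)) → (M → W) = F → T = T
Hence (B) is true.

Count: 2.

2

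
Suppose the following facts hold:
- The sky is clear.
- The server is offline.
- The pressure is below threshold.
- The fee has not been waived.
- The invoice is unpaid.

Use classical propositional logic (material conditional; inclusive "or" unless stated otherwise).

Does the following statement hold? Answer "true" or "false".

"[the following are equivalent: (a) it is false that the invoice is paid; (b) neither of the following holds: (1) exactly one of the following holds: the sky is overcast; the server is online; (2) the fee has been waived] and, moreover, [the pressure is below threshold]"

Let M = "the invoice is paid" (False), L = "the sky is overcast" (False), V = "the server is online" (False), N = "the fee has been waived" (False), H = "the pressure is above threshold" (False).
Formalization: (not M iff ((L xor V) nor N)) and not H

not M = not False = True
L xor V = False xor False = False
(L xor V) nor N = False nor False = True
not M iff ((L xor V) nor N) = True iff True = True
not H = not False = True
(not M iff ((L xor V) nor N)) and not H = True and True = True

The statement is true.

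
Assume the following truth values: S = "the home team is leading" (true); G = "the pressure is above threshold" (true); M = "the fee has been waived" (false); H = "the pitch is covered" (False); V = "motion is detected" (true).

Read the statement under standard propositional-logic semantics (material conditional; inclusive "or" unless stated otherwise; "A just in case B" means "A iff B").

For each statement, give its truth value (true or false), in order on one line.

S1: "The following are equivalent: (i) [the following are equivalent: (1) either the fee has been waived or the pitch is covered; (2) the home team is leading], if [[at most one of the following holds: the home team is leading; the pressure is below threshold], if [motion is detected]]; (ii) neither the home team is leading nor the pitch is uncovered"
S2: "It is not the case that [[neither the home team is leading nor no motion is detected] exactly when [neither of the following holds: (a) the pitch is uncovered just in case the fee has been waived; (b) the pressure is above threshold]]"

S1: In symbols: ((V -> (S nand ~G)) -> ((M | H) <-> S)) <-> (S nor ~H)

~G = ~T = F
S nand ~G = T nand F = T
V -> (S nand ~G) = T -> T = T
M | H = F | F = F
(M | H) <-> S = F <-> T = F
(V -> (S nand ~G)) -> ((M | H) <-> S) = T -> F = F
~H = ~F = T
S nor ~H = T nor T = F
((V -> (S nand ~G)) -> ((M | H) <-> S)) <-> (S nor ~H) = F <-> F = T
Hence S1 is true.

S2: Formalization: ~((S nor ~V) <-> ((~H <-> M) nor G))

~V = ~T = F
S nor ~V = T nor F = F
~H = ~F = T
~H <-> M = T <-> F = F
(~H <-> M) nor G = F nor T = F
(S nor ~V) <-> ((~H <-> M) nor G) = F <-> F = T
~((S nor ~V) <-> ((~H <-> M) nor G)) = ~T = F
Hence S2 is false.

S1 T; S2 F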